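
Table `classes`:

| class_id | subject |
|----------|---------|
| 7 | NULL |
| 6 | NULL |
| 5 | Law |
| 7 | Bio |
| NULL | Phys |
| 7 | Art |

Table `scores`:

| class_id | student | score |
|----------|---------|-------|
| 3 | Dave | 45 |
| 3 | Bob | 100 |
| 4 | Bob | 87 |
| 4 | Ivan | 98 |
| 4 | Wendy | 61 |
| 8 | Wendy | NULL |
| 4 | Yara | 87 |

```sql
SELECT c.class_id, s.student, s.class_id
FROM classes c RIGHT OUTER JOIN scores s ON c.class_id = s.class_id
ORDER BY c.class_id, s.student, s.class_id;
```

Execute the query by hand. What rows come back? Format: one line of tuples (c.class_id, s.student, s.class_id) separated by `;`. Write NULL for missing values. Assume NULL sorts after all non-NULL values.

RIGHT JOIN keeps every row from `scores`; unmatched rows get NULL for `classes`'s columns.
Matching on c.class_id = s.class_id. A NULL in a compared column never satisfies the condition.
Matched pairs: 0; unmatched s rows kept: 7.

(NULL, Bob, 3); (NULL, Bob, 4); (NULL, Dave, 3); (NULL, Ivan, 4); (NULL, Wendy, 4); (NULL, Wendy, 8); (NULL, Yara, 4)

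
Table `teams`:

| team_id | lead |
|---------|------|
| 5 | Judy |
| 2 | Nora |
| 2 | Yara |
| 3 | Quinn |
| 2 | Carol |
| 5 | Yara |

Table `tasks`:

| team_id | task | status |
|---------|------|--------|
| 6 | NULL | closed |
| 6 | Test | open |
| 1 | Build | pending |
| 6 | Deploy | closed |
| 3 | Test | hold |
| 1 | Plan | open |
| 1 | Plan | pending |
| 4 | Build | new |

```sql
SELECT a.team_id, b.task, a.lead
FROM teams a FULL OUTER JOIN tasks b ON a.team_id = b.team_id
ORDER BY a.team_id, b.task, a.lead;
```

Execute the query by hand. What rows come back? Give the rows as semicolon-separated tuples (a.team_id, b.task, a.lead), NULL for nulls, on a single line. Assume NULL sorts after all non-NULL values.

FULL OUTER JOIN keeps every row from both sides; unmatched rows get NULL for the other side's columns.
Matching on a.team_id = b.team_id.
Matched pairs: 1; unmatched a rows kept: 5; unmatched b rows kept: 7.

(2, NULL, Carol); (2, NULL, Nora); (2, NULL, Yara); (3, Test, Quinn); (5, NULL, Judy); (5, NULL, Yara); (NULL, Build, NULL); (NULL, Build, NULL); (NULL, Deploy, NULL); (NULL, Plan, NULL); (NULL, Plan, NULL); (NULL, Test, NULL); (NULL, NULL, NULL)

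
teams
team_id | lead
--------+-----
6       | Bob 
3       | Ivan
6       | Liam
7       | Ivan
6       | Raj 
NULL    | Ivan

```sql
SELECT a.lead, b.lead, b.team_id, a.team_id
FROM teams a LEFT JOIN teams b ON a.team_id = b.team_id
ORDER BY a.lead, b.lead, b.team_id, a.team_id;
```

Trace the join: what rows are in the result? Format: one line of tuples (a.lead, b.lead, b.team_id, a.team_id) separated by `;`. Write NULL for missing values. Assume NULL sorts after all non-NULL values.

(Bob, Bob, 6, 6); (Bob, Liam, 6, 6); (Bob, Raj, 6, 6); (Ivan, Ivan, 3, 3); (Ivan, Ivan, 7, 7); (Ivan, NULL, NULL, NULL); (Liam, Bob, 6, 6); (Liam, Liam, 6, 6); (Liam, Raj, 6, 6); (Raj, Bob, 6, 6); (Raj, Liam, 6, 6); (Raj, Raj, 6, 6)

LEFT JOIN keeps every row from `teams a`; unmatched rows get NULL for `teams b`'s columns.
Matching on a.team_id = b.team_id. A NULL in a compared column never satisfies the condition.
- team_id=6: 3 matching b row(s), so 3 row(s) emitted.
- team_id=3: 1 matching b row(s), so 1 row(s) emitted.
- team_id=6: 3 matching b row(s), so 3 row(s) emitted.
- team_id=7: 1 matching b row(s), so 1 row(s) emitted.
- team_id=6: 3 matching b row(s), so 3 row(s) emitted.
- team_id=NULL: no b row matches, row kept with b columns NULL.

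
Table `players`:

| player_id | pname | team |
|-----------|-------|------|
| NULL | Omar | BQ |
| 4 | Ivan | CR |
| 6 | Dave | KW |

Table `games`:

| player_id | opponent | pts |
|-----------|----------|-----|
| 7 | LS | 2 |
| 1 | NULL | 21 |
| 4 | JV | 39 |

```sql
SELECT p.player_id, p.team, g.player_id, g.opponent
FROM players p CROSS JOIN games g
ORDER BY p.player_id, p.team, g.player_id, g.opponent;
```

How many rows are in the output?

CROSS JOIN pairs every row of `players` with every row of `games`: 3 × 3 = 9 rows.

9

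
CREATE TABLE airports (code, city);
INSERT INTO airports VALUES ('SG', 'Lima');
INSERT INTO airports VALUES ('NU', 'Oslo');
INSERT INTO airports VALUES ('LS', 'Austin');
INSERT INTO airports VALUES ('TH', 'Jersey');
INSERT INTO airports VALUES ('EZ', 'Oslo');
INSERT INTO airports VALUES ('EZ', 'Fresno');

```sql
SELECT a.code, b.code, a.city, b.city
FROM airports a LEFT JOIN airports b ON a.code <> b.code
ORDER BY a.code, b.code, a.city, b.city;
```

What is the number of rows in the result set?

LEFT JOIN keeps every row from `airports a`; unmatched rows get NULL for `airports b`'s columns.
Matching on a.code <> b.code.
- a (code=SG) pairs with 5 row(s) of b.
- a (code=NU) pairs with 5 row(s) of b.
- a (code=LS) pairs with 5 row(s) of b.
- a (code=TH) pairs with 5 row(s) of b.
- a (code=EZ) pairs with 4 row(s) of b.
- a (code=EZ) pairs with 4 row(s) of b.
Total: 28 rows.

28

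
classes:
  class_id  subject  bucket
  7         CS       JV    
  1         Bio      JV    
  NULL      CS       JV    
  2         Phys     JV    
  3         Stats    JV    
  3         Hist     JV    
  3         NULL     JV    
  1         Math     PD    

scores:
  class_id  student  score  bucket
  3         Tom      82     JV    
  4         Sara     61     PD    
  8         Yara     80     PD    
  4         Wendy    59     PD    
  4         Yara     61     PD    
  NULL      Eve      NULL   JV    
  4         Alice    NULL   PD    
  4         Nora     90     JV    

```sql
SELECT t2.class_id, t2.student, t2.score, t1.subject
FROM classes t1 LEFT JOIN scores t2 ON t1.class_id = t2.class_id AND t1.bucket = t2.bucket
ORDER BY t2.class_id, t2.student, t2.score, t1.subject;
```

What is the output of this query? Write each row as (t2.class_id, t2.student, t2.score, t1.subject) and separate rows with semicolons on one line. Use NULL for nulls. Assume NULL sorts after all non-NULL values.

(3, Tom, 82, Hist); (3, Tom, 82, Stats); (3, Tom, 82, NULL); (NULL, NULL, NULL, Bio); (NULL, NULL, NULL, CS); (NULL, NULL, NULL, CS); (NULL, NULL, NULL, Math); (NULL, NULL, NULL, Phys)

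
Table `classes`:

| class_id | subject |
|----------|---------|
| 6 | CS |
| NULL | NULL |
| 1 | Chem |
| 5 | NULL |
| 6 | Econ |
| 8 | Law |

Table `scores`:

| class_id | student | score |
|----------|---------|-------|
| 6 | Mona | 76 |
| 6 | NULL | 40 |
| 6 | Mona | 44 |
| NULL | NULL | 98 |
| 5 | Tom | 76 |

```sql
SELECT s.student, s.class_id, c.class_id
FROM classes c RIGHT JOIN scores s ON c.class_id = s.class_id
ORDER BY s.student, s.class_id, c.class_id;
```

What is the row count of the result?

RIGHT JOIN keeps every row from `scores`; unmatched rows get NULL for `classes`'s columns.
Matching on c.class_id = s.class_id. A NULL in a compared column never satisfies the condition.
- c[0] class_id=6 → 3 match(es) in s → 3 row(s).
- c[1] class_id=NULL → no match.
- c[2] class_id=1 → no match.
- c[3] class_id=5 → 1 match(es) in s → 1 row(s).
- c[4] class_id=6 → 3 match(es) in s → 3 row(s).
- c[5] class_id=8 → no match.
- 1 row(s) from s found no c partner → padded with NULL.
Total: 7 matched + 1 padded = 8 rows.

8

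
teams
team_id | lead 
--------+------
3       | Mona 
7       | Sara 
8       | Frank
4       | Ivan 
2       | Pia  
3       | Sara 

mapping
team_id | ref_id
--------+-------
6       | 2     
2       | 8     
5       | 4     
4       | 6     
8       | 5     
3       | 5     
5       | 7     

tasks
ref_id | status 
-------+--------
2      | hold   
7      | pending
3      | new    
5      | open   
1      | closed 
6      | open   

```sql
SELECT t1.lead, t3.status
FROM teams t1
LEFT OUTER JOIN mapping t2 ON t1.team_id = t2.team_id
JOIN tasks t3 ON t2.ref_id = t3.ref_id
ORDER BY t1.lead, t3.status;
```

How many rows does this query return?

4

Joins associate left-to-right: teams LEFT JOIN mapping on team_id gives 6 intermediate row(s).
Then INNER JOIN `tasks t3` on ref_id: keep only rows whose t2.ref_id appears in t3.
Result: 4 row(s).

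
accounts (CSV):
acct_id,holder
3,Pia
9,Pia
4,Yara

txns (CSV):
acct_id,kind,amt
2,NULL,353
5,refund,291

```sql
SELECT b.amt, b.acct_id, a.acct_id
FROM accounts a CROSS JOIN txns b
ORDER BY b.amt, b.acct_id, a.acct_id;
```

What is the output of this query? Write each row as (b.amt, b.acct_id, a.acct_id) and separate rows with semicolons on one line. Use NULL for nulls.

CROSS JOIN pairs every row of `accounts` with every row of `txns`: 3 × 2 = 6 rows.
After projecting and ordering:
b.amt | b.acct_id | a.acct_id
291 | 5 | 3
291 | 5 | 4
291 | 5 | 9
353 | 2 | 3
353 | 2 | 4
353 | 2 | 9

(291, 5, 3); (291, 5, 4); (291, 5, 9); (353, 2, 3); (353, 2, 4); (353, 2, 9)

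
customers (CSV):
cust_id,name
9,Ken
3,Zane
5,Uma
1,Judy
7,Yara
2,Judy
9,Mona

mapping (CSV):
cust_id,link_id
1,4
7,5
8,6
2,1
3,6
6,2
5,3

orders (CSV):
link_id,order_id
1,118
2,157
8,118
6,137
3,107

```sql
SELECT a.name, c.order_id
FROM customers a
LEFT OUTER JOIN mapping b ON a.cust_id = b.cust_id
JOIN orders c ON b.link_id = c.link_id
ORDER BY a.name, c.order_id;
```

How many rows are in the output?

3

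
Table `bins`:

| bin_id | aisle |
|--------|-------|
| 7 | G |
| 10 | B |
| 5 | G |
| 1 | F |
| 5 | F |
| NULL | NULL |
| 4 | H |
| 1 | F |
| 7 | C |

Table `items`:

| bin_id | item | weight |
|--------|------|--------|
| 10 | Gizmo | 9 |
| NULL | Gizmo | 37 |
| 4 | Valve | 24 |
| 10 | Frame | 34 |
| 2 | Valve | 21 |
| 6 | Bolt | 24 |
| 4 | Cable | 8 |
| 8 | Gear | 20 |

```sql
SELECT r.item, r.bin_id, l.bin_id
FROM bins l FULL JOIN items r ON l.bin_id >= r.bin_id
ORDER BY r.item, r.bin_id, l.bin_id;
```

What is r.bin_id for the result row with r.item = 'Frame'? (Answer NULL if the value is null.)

FULL OUTER JOIN keeps every row from both sides; unmatched rows get NULL for the other side's columns.
Matching on l.bin_id >= r.bin_id. A NULL in a compared column never satisfies the condition.
Matched pairs: 24; unmatched l rows kept: 3; unmatched r rows kept: 1.

10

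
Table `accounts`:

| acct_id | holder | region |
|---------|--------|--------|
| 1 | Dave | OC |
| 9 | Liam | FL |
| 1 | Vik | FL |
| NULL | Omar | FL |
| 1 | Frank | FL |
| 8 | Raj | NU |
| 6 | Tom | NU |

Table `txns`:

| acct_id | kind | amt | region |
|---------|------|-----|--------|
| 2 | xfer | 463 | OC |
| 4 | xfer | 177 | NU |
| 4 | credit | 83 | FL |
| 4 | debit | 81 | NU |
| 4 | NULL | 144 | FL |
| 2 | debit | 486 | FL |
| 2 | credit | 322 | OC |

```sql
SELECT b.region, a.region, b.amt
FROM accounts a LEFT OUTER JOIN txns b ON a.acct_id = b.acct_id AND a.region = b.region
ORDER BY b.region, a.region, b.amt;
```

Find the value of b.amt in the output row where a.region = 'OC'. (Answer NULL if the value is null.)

LEFT JOIN keeps every row from `accounts`; unmatched rows get NULL for `txns`'s columns.
Matching on a.acct_id = b.acct_id AND a.region = b.region. A NULL in a compared column never satisfies the condition.
- a (acct_id=1, region=OC) has no partner → padded with NULL.
- a (acct_id=9, region=FL) has no partner → padded with NULL.
- a (acct_id=1, region=FL) has no partner → padded with NULL.
- a (acct_id=NULL, region=FL) has no partner → padded with NULL.
- a (acct_id=1, region=FL) has no partner → padded with NULL.
- a (acct_id=8, region=NU) has no partner → padded with NULL.
- a (acct_id=6, region=NU) has no partner → padded with NULL.

NULL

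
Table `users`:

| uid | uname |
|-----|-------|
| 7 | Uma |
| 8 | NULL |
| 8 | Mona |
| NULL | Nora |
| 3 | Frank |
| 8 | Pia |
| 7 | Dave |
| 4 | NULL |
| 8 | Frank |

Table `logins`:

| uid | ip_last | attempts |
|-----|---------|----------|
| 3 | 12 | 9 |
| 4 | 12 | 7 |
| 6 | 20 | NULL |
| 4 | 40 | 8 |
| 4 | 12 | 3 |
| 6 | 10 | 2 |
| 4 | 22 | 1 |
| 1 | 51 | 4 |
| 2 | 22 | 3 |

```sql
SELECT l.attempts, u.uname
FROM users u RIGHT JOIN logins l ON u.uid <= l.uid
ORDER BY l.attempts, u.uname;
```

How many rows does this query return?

15

RIGHT JOIN keeps every row from `logins`; unmatched rows get NULL for `users`'s columns.
Matching on u.uid <= l.uid. A NULL in a compared column never satisfies the condition.
- u[0] uid=7 → no match.
- u[1] uid=8 → no match.
- u[2] uid=8 → no match.
- u[3] uid=NULL → no match.
- u[4] uid=3 → 7 match(es) in l → 7 row(s).
- u[5] uid=8 → no match.
- u[6] uid=7 → no match.
- u[7] uid=4 → 6 match(es) in l → 6 row(s).
- u[8] uid=8 → no match.
- 2 row(s) from l found no u partner → padded with NULL.
Total: 13 matched + 2 padded = 15 rows.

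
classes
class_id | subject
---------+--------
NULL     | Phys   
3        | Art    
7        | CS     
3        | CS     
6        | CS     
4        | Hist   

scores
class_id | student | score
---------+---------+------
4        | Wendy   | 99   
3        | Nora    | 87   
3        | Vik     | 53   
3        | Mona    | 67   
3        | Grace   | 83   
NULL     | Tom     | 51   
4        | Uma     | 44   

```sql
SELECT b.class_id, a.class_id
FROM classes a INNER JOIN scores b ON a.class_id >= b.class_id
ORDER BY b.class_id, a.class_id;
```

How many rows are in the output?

INNER JOIN keeps only pairs where the ON condition holds.
Matching on a.class_id >= b.class_id. A NULL in a compared column never satisfies the condition.
- a row (class_id=NULL): no match → dropped.
- a row (class_id=3): matches 4 b row(s) → 4 output row(s).
- a row (class_id=7): matches 6 b row(s) → 6 output row(s).
- a row (class_id=3): matches 4 b row(s) → 4 output row(s).
- a row (class_id=6): matches 6 b row(s) → 6 output row(s).
- a row (class_id=4): matches 6 b row(s) → 6 output row(s).
Total: 26 rows.

26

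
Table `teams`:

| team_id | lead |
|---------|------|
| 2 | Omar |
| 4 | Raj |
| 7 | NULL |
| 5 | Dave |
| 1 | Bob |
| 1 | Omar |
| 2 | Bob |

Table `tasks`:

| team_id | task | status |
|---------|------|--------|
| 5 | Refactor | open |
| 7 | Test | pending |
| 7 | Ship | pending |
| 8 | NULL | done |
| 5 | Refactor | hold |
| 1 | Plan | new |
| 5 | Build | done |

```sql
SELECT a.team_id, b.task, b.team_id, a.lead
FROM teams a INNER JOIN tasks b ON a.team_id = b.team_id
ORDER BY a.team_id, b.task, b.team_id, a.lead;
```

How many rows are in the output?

INNER JOIN keeps only pairs where the ON condition holds.
Matching on a.team_id = b.team_id.
- a[0] team_id=2 → no match; dropped.
- a[1] team_id=4 → no match; dropped.
- a[2] team_id=7 → 2 match(es) in b → 2 row(s).
- a[3] team_id=5 → 3 match(es) in b → 3 row(s).
- a[4] team_id=1 → 1 match(es) in b → 1 row(s).
- a[5] team_id=1 → 1 match(es) in b → 1 row(s).
- a[6] team_id=2 → no match; dropped.
Total: 7 rows.

7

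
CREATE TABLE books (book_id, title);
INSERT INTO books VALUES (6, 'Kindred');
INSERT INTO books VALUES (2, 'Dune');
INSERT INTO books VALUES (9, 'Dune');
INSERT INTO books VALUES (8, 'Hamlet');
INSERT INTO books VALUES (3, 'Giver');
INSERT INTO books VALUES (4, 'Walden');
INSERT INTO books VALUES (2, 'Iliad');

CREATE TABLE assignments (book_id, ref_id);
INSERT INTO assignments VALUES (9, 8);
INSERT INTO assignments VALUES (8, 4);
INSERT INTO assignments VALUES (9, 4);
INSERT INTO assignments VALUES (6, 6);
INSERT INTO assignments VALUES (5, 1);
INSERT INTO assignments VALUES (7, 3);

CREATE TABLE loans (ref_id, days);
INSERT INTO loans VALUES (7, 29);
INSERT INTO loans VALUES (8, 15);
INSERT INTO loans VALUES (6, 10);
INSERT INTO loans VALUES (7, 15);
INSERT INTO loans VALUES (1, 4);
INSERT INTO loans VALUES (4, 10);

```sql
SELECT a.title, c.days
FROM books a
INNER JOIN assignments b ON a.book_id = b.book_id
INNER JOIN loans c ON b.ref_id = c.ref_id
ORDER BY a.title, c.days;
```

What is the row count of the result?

4

Joins associate left-to-right: books INNER JOIN assignments on book_id gives 4 intermediate row(s).
Then INNER JOIN `loans c` on ref_id: keep only rows whose b.ref_id appears in c.
Result: 4 row(s).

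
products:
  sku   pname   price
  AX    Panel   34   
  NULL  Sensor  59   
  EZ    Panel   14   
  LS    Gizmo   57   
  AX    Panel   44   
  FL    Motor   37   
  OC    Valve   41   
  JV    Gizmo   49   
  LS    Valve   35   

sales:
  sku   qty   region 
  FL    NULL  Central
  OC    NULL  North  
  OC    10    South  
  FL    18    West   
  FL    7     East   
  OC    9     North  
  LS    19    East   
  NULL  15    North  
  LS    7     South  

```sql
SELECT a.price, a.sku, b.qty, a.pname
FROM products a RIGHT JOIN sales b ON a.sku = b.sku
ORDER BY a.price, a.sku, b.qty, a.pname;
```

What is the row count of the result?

RIGHT JOIN keeps every row from `sales`; unmatched rows get NULL for `products`'s columns.
Matching on a.sku = b.sku. A NULL in a compared column never satisfies the condition.
Matched pairs: 10; unmatched b rows kept: 1.
Total: 10 matched + 1 padded = 11 rows.

11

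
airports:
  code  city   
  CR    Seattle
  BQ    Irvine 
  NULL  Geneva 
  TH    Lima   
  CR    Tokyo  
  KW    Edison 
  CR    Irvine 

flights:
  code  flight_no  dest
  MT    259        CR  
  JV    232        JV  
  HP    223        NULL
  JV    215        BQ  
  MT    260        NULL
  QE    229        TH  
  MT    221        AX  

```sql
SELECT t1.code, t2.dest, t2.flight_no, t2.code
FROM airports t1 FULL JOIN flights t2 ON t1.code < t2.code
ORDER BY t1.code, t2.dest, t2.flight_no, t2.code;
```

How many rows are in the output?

FULL OUTER JOIN keeps every row from both sides; unmatched rows get NULL for the other side's columns.
Matching on t1.code < t2.code. A NULL in a compared column never satisfies the condition.
- t1[0] code=CR → 7 match(es) in t2 → 7 row(s).
- t1[1] code=BQ → 7 match(es) in t2 → 7 row(s).
- t1[2] code=NULL → no match; kept with NULLs on the t2 side.
- t1[3] code=TH → no match; kept with NULLs on the t2 side.
- t1[4] code=CR → 7 match(es) in t2 → 7 row(s).
- t1[5] code=KW → 4 match(es) in t2 → 4 row(s).
- t1[6] code=CR → 7 match(es) in t2 → 7 row(s).
Total: 32 matched + 2 padded = 34 rows.

34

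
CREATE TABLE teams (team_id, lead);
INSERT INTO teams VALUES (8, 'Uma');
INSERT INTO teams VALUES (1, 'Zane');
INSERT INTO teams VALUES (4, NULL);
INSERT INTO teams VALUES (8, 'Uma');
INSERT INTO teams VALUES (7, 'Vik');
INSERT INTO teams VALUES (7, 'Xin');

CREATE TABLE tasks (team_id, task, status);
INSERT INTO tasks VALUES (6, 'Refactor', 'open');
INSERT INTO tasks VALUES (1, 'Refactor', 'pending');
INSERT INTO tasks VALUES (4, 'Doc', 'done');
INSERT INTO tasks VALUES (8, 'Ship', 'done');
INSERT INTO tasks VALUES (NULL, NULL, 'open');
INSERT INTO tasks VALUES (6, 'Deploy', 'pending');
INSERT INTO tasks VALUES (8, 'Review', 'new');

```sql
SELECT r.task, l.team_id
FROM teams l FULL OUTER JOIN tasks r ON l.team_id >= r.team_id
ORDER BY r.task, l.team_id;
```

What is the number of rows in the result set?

24

FULL OUTER JOIN keeps every row from both sides; unmatched rows get NULL for the other side's columns.
Matching on l.team_id >= r.team_id. A NULL in a compared column never satisfies the condition.
Matched pairs: 23; unmatched l rows kept: 0; unmatched r rows kept: 1.
Total: 23 matched + 1 padded = 24 rows.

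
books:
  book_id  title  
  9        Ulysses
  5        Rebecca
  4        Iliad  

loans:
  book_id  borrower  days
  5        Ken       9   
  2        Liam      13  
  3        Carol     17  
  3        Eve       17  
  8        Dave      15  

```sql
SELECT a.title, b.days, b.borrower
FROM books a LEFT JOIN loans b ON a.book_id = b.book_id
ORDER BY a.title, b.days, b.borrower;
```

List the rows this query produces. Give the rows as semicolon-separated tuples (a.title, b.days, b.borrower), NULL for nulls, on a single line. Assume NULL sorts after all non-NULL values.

LEFT JOIN keeps every row from `books`; unmatched rows get NULL for `loans`'s columns.
Matching on a.book_id = b.book_id.
Matched pairs: 1; unmatched a rows kept: 2.

(Iliad, NULL, NULL); (Rebecca, 9, Ken); (Ulysses, NULL, NULL)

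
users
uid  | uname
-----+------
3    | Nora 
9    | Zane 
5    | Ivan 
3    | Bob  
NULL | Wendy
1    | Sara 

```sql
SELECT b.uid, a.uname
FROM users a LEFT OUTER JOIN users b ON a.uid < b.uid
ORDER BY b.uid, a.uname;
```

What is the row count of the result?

11

LEFT JOIN keeps every row from `users a`; unmatched rows get NULL for `users b`'s columns.
Matching on a.uid < b.uid. A NULL in a compared column never satisfies the condition.
- a row (uid=3): matches 2 b row(s) → 2 output row(s).
- a row (uid=9): no match → kept, b columns NULL.
- a row (uid=5): matches 1 b row(s) → 1 output row(s).
- a row (uid=3): matches 2 b row(s) → 2 output row(s).
- a row (uid=NULL): no match → kept, b columns NULL.
- a row (uid=1): matches 4 b row(s) → 4 output row(s).
Total: 9 matched + 2 padded = 11 rows.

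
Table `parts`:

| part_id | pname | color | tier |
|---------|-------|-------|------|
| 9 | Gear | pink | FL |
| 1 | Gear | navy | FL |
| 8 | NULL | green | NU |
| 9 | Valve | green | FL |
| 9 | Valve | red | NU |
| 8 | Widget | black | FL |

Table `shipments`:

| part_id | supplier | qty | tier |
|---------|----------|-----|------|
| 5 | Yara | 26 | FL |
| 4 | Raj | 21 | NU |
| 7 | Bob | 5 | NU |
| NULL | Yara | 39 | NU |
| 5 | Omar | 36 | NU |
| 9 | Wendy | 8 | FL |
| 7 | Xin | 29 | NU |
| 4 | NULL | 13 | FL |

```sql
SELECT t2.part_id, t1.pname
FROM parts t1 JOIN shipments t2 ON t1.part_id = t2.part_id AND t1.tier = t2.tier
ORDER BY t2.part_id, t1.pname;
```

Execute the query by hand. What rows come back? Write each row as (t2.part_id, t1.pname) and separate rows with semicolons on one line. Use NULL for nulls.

INNER JOIN keeps only pairs where the ON condition holds.
Matching on t1.part_id = t2.part_id AND t1.tier = t2.tier. A NULL in a compared column never satisfies the condition.
- t1[0] part_id=9, tier=FL → 1 match(es) in t2 → 1 row(s).
- t1[1] part_id=1, tier=FL → no match; dropped.
- t1[2] part_id=8, tier=NU → no match; dropped.
- t1[3] part_id=9, tier=FL → 1 match(es) in t2 → 1 row(s).
- t1[4] part_id=9, tier=NU → no match; dropped.
- t1[5] part_id=8, tier=FL → no match; dropped.
After projecting and ordering:
t2.part_id | t1.pname
9 | Gear
9 | Valve

(9, Gear); (9, Valve)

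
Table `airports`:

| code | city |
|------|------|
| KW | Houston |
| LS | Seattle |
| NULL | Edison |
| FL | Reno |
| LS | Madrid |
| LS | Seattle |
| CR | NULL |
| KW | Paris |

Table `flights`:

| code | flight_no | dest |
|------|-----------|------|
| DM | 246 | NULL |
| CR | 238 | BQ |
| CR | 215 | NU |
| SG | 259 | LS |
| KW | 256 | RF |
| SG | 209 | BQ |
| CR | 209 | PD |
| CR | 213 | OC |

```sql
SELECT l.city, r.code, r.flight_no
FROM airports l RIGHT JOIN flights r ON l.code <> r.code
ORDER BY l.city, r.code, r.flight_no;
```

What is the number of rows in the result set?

RIGHT JOIN keeps every row from `flights`; unmatched rows get NULL for `airports`'s columns.
Matching on l.code <> r.code. A NULL in a compared column never satisfies the condition.
Matched pairs: 50; unmatched r rows kept: 0.
Total: 50 rows.

50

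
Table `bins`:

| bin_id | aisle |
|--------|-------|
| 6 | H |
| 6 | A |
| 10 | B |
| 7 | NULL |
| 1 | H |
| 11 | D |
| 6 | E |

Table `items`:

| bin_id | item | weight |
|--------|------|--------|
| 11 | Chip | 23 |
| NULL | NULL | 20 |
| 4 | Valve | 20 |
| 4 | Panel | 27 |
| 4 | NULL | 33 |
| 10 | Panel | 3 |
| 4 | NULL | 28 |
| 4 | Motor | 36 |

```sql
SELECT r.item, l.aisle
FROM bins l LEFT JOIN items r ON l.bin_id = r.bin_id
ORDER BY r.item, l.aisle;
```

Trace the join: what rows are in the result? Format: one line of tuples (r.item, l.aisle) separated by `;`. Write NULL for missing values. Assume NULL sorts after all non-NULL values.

(Chip, D); (Panel, B); (NULL, A); (NULL, E); (NULL, H); (NULL, H); (NULL, NULL)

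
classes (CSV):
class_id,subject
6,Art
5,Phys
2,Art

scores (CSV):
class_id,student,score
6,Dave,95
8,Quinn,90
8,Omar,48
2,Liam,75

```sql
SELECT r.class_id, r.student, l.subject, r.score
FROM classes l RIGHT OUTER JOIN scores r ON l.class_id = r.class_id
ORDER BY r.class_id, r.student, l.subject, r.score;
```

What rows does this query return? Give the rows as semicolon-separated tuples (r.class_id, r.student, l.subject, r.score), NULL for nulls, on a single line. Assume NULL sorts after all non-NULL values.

RIGHT JOIN keeps every row from `scores`; unmatched rows get NULL for `classes`'s columns.
Matching on l.class_id = r.class_id.
- class_id=6: 1 matching r row(s), so 1 row(s) emitted.
- class_id=5: no matching r row.
- class_id=2: 1 matching r row(s), so 1 row(s) emitted.
- plus 2 unmatched r row(s), each kept with NULL l columns.
After projecting and ordering:
r.class_id | r.student | l.subject | r.score
2 | Liam | Art | 75
6 | Dave | Art | 95
8 | Omar | NULL | 48
8 | Quinn | NULL | 90

(2, Liam, Art, 75); (6, Dave, Art, 95); (8, Omar, NULL, 48); (8, Quinn, NULL, 90)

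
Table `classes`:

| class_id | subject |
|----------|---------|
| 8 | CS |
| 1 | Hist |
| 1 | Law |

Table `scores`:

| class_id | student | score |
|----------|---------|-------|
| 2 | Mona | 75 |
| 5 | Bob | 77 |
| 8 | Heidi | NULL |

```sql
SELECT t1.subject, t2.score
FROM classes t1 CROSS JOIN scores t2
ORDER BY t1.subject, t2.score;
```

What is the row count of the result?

CROSS JOIN pairs every row of `classes` with every row of `scores`: 3 × 3 = 9 rows.

9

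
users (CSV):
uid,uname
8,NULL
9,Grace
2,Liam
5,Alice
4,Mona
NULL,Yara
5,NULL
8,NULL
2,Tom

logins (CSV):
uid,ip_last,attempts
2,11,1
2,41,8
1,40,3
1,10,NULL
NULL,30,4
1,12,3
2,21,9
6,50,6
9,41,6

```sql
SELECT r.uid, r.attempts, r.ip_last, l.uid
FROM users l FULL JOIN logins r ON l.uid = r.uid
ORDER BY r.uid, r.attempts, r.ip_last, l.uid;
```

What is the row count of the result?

18

FULL OUTER JOIN keeps every row from both sides; unmatched rows get NULL for the other side's columns.
Matching on l.uid = r.uid. A NULL in a compared column never satisfies the condition.
Matched pairs: 7; unmatched l rows kept: 6; unmatched r rows kept: 5.
Total: 7 matched + 11 padded = 18 rows.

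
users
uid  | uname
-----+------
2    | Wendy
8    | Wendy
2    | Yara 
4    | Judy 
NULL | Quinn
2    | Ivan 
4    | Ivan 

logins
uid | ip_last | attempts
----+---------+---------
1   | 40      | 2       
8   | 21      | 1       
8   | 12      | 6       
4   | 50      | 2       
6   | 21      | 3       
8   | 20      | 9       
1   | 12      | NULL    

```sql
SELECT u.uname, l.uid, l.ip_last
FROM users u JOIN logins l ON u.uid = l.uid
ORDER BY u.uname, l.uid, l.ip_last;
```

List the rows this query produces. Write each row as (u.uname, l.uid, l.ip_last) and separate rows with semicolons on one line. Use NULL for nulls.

(Ivan, 4, 50); (Judy, 4, 50); (Wendy, 8, 12); (Wendy, 8, 20); (Wendy, 8, 21)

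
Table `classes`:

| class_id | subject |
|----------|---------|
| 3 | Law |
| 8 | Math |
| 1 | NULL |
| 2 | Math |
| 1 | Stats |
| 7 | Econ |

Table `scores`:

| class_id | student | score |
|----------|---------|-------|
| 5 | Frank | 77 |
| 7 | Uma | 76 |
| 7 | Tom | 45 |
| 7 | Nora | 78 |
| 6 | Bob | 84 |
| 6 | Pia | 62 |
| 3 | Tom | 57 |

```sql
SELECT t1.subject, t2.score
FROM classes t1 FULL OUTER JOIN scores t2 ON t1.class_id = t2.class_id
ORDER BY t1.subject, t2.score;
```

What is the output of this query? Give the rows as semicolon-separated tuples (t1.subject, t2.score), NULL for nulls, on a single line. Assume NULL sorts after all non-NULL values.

FULL OUTER JOIN keeps every row from both sides; unmatched rows get NULL for the other side's columns.
Matching on t1.class_id = t2.class_id.
- class_id=3: 1 matching t2 row(s), so 1 row(s) emitted.
- class_id=8: no t2 row matches, row kept with t2 columns NULL.
- class_id=1: no t2 row matches, row kept with t2 columns NULL.
- class_id=2: no t2 row matches, row kept with t2 columns NULL.
- class_id=1: no t2 row matches, row kept with t2 columns NULL.
- class_id=7: 3 matching t2 row(s), so 3 row(s) emitted.
- 3 t2 row(s) had no t1 match → kept, t1 columns NULL.

(Econ, 45); (Econ, 76); (Econ, 78); (Law, 57); (Math, NULL); (Math, NULL); (Stats, NULL); (NULL, 62); (NULL, 77); (NULL, 84); (NULL, NULL)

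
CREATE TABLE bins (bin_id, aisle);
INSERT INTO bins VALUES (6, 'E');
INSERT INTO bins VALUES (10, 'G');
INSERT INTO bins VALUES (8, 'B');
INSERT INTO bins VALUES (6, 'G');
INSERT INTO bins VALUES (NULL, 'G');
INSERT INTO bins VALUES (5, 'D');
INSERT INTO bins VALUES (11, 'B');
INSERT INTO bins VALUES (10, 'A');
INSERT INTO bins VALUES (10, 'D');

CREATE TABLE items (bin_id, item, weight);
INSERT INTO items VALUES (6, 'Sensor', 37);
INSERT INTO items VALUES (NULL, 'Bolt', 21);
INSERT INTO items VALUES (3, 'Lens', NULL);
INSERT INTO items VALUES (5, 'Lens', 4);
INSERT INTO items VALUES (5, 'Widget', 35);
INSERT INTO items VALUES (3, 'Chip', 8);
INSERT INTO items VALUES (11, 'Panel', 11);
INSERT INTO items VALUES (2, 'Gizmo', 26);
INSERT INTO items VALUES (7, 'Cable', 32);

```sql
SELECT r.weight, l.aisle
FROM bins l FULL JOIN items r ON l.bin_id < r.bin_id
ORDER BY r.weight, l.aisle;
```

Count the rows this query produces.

FULL OUTER JOIN keeps every row from both sides; unmatched rows get NULL for the other side's columns.
Matching on l.bin_id < r.bin_id. A NULL in a compared column never satisfies the condition.
- l (bin_id=6) pairs with 2 row(s) of r.
- l (bin_id=10) pairs with 1 row(s) of r.
- l (bin_id=8) pairs with 1 row(s) of r.
- l (bin_id=6) pairs with 2 row(s) of r.
- l (bin_id=NULL) has no partner → padded with NULL.
- l (bin_id=5) pairs with 3 row(s) of r.
- l (bin_id=11) has no partner → padded with NULL.
- l (bin_id=10) pairs with 1 row(s) of r.
- l (bin_id=10) pairs with 1 row(s) of r.
- 6 r row(s) had no l match → kept, l columns NULL.
Total: 11 matched + 8 padded = 19 rows.

19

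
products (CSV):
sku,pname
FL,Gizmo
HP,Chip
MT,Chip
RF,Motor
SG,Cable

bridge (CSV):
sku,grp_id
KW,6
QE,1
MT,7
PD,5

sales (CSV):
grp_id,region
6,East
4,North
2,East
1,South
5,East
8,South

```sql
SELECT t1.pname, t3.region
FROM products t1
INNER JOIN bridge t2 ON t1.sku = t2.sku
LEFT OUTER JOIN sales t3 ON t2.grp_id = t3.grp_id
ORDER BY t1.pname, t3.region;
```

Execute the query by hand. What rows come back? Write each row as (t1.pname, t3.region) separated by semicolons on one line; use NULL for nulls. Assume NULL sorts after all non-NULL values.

(Chip, NULL)

Step 1 — t1 INNER JOIN t2 on sku → 1 row(s).
Then LEFT JOIN `sales t3` on grp_id: each of those 1 rows is kept; rows whose t2.grp_id has no match in t3 get NULL for t3's columns.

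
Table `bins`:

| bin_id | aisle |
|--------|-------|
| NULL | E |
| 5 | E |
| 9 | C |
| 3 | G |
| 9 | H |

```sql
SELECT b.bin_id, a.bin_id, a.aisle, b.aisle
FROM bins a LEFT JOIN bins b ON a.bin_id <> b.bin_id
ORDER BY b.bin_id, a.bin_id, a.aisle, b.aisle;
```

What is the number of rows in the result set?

11

LEFT JOIN keeps every row from `bins a`; unmatched rows get NULL for `bins b`'s columns.
Matching on a.bin_id <> b.bin_id. A NULL in a compared column never satisfies the condition.
- bin_id=NULL: no b row matches, row kept with b columns NULL.
- bin_id=5: 3 matching b row(s), so 3 row(s) emitted.
- bin_id=9: 2 matching b row(s), so 2 row(s) emitted.
- bin_id=3: 3 matching b row(s), so 3 row(s) emitted.
- bin_id=9: 2 matching b row(s), so 2 row(s) emitted.
Total: 10 matched + 1 padded = 11 rows.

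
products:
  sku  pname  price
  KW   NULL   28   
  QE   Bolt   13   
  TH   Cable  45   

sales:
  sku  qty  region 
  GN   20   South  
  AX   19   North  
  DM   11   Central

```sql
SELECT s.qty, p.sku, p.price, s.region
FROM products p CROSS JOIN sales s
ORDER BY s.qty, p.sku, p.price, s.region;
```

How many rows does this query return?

9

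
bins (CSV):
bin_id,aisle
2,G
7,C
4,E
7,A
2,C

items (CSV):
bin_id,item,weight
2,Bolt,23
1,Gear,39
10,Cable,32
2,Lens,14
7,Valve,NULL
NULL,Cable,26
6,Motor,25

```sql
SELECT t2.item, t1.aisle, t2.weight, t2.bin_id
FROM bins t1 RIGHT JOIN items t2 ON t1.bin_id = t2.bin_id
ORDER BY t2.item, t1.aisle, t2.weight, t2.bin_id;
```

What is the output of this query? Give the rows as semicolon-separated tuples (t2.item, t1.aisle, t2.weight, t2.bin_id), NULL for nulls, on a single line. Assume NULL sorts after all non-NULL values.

RIGHT JOIN keeps every row from `items`; unmatched rows get NULL for `bins`'s columns.
Matching on t1.bin_id = t2.bin_id. A NULL in a compared column never satisfies the condition.
- t1 row (bin_id=2): matches 2 t2 row(s) → 2 output row(s).
- t1 row (bin_id=7): matches 1 t2 row(s) → 1 output row(s).
- t1 row (bin_id=4): no match.
- t1 row (bin_id=7): matches 1 t2 row(s) → 1 output row(s).
- t1 row (bin_id=2): matches 2 t2 row(s) → 2 output row(s).
- plus 4 unmatched t2 row(s), each kept with NULL t1 columns.
After projecting and ordering:
t2.item | t1.aisle | t2.weight | t2.bin_id
Bolt | C | 23 | 2
Bolt | G | 23 | 2
Cable | NULL | 26 | NULL
Cable | NULL | 32 | 10
Gear | NULL | 39 | 1
Lens | C | 14 | 2
Lens | G | 14 | 2
Motor | NULL | 25 | 6
Valve | A | NULL | 7
Valve | C | NULL | 7

(Bolt, C, 23, 2); (Bolt, G, 23, 2); (Cable, NULL, 26, NULL); (Cable, NULL, 32, 10); (Gear, NULL, 39, 1); (Lens, C, 14, 2); (Lens, G, 14, 2); (Motor, NULL, 25, 6); (Valve, A, NULL, 7); (Valve, C, NULL, 7)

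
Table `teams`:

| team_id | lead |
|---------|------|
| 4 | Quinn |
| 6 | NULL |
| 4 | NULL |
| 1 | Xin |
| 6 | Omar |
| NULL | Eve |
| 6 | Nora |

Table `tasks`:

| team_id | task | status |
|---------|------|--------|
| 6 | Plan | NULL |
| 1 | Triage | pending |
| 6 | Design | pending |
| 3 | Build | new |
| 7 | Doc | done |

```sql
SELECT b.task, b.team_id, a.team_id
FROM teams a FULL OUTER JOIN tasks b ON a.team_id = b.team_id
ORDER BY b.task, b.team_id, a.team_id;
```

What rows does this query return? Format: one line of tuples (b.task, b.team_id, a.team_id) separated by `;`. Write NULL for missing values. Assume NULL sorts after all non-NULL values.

FULL OUTER JOIN keeps every row from both sides; unmatched rows get NULL for the other side's columns.
Matching on a.team_id = b.team_id. A NULL in a compared column never satisfies the condition.
- a[0] team_id=4 → no match; kept with NULLs on the b side.
- a[1] team_id=6 → 2 match(es) in b → 2 row(s).
- a[2] team_id=4 → no match; kept with NULLs on the b side.
- a[3] team_id=1 → 1 match(es) in b → 1 row(s).
- a[4] team_id=6 → 2 match(es) in b → 2 row(s).
- a[5] team_id=NULL → no match; kept with NULLs on the b side.
- a[6] team_id=6 → 2 match(es) in b → 2 row(s).
- 2 b row(s) had no a match → kept, a columns NULL.

(Build, 3, NULL); (Design, 6, 6); (Design, 6, 6); (Design, 6, 6); (Doc, 7, NULL); (Plan, 6, 6); (Plan, 6, 6); (Plan, 6, 6); (Triage, 1, 1); (NULL, NULL, 4); (NULL, NULL, 4); (NULL, NULL, NULL)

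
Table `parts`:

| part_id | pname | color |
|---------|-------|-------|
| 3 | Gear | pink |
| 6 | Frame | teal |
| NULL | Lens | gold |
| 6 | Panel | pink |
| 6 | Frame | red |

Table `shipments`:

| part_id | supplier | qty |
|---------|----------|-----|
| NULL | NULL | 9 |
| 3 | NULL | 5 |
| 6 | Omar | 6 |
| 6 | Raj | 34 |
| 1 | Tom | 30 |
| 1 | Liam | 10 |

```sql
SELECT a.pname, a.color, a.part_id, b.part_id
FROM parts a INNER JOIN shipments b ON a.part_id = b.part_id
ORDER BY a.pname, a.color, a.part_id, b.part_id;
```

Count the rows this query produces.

INNER JOIN keeps only pairs where the ON condition holds.
Matching on a.part_id = b.part_id. A NULL in a compared column never satisfies the condition.
- a row (part_id=3): matches 1 b row(s) → 1 output row(s).
- a row (part_id=6): matches 2 b row(s) → 2 output row(s).
- a row (part_id=NULL): no match → dropped.
- a row (part_id=6): matches 2 b row(s) → 2 output row(s).
- a row (part_id=6): matches 2 b row(s) → 2 output row(s).
Total: 7 rows.

7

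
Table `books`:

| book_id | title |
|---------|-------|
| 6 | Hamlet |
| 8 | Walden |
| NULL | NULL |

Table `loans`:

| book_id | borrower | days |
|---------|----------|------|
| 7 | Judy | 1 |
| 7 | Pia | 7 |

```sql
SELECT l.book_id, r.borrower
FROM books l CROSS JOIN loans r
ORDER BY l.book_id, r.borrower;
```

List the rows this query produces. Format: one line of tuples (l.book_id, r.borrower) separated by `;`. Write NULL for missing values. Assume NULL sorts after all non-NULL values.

(6, Judy); (6, Pia); (8, Judy); (8, Pia); (NULL, Judy); (NULL, Pia)

CROSS JOIN pairs every row of `books` with every row of `loans`: 3 × 2 = 6 rows.
After projecting and ordering:
l.book_id | r.borrower
6 | Judy
6 | Pia
8 | Judy
8 | Pia
NULL | Judy
NULL | Pia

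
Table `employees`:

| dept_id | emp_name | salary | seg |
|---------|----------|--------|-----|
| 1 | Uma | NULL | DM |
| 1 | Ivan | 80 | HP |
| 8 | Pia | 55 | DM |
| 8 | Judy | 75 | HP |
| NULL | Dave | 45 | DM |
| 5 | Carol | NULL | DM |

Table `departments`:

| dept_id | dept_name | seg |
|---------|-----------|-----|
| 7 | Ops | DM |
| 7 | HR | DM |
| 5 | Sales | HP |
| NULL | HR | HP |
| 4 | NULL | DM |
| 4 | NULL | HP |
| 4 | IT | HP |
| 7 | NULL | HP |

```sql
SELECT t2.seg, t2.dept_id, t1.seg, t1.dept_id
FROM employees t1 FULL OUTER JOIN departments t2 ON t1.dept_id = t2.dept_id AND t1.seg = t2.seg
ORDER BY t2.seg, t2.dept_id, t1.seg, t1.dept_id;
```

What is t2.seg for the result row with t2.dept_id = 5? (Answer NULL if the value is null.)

FULL OUTER JOIN keeps every row from both sides; unmatched rows get NULL for the other side's columns.
Matching on t1.dept_id = t2.dept_id AND t1.seg = t2.seg. A NULL in a compared column never satisfies the condition.
- dept_id=1, seg=DM: no t2 row matches, row kept with t2 columns NULL.
- dept_id=1, seg=HP: no t2 row matches, row kept with t2 columns NULL.
- dept_id=8, seg=DM: no t2 row matches, row kept with t2 columns NULL.
- dept_id=8, seg=HP: no t2 row matches, row kept with t2 columns NULL.
- dept_id=NULL, seg=DM: no t2 row matches, row kept with t2 columns NULL.
- dept_id=5, seg=DM: no t2 row matches, row kept with t2 columns NULL.
- plus 8 unmatched t2 row(s), each kept with NULL t1 columns.

HP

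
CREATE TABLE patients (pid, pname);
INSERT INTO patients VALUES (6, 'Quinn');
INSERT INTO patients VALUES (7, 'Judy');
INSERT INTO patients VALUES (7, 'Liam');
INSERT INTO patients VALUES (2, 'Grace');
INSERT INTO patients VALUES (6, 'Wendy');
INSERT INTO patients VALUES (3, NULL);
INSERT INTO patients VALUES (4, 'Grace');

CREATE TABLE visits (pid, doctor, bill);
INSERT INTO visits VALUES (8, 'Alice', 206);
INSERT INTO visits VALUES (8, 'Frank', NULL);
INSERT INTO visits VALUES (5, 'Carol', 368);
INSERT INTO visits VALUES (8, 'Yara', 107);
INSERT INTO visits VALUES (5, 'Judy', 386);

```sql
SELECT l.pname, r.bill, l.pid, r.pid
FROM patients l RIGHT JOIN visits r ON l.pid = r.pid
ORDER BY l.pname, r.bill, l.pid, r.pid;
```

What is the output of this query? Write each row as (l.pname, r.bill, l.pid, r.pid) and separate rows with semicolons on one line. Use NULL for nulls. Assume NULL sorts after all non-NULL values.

RIGHT JOIN keeps every row from `visits`; unmatched rows get NULL for `patients`'s columns.
Matching on l.pid = r.pid.
Matched pairs: 0; unmatched r rows kept: 5.

(NULL, 107, NULL, 8); (NULL, 206, NULL, 8); (NULL, 368, NULL, 5); (NULL, 386, NULL, 5); (NULL, NULL, NULL, 8)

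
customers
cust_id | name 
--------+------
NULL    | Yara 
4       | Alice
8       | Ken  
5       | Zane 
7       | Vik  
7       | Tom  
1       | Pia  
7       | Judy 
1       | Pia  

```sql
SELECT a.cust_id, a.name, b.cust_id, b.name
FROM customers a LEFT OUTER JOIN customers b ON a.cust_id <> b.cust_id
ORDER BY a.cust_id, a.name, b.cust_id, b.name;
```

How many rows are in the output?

LEFT JOIN keeps every row from `customers a`; unmatched rows get NULL for `customers b`'s columns.
Matching on a.cust_id <> b.cust_id. A NULL in a compared column never satisfies the condition.
- a row (cust_id=NULL): no match → kept, b columns NULL.
- a row (cust_id=4): matches 7 b row(s) → 7 output row(s).
- a row (cust_id=8): matches 7 b row(s) → 7 output row(s).
- a row (cust_id=5): matches 7 b row(s) → 7 output row(s).
- a row (cust_id=7): matches 5 b row(s) → 5 output row(s).
- a row (cust_id=7): matches 5 b row(s) → 5 output row(s).
- a row (cust_id=1): matches 6 b row(s) → 6 output row(s).
- a row (cust_id=7): matches 5 b row(s) → 5 output row(s).
- a row (cust_id=1): matches 6 b row(s) → 6 output row(s).
Total: 48 matched + 1 padded = 49 rows.

49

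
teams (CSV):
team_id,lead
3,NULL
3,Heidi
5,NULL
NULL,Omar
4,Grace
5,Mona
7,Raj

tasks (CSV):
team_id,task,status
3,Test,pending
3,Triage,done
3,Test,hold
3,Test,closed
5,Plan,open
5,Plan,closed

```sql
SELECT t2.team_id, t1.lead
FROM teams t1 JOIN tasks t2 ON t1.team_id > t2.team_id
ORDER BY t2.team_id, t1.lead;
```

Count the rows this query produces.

18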